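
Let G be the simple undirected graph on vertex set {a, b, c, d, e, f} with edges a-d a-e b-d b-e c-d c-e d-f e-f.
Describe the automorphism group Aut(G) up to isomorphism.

S_4 × S_2

The vertices split by degree into {d, e} (degree 4) and {a, b, c, f} (degree 2); every edge runs between the two parts, so G is the complete bipartite graph K_{2,4}. Automorphisms preserve the bipartition setwise (since the parts differ in size) and act as S_4 × S_2 within it; |Aut| = 48.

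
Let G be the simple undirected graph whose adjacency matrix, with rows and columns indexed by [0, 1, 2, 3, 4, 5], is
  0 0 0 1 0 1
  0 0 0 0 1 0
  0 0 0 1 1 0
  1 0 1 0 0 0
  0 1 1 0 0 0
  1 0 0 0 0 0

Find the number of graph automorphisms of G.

2

The degree sequence is [2, 1, 2, 2, 2, 1]; the two degree-1 vertices 1 and 5 are the ends of a path, so G = P_6. A path has exactly one nontrivial symmetry — reversal — giving Aut(G) of order 2.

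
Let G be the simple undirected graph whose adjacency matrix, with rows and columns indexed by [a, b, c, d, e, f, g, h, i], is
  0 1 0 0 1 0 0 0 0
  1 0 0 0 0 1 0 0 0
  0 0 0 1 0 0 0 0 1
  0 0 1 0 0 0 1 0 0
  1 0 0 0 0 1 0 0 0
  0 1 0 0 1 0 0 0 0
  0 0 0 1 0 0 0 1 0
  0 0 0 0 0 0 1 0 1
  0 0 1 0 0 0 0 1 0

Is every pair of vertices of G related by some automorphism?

No

G has two connected components, {c, d, g, h, i} and {a, b, e, f}; each is 2-regular, so G = C_5 ⊔ C_4. The orbit of a under Aut(G) is {a, b, e, f}, which does not contain c, so G is not vertex-transitive.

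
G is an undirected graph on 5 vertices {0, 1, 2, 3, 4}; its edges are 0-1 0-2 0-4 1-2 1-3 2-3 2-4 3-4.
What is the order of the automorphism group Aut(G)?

Vertex 2 is the unique vertex of degree 4; the remaining 4 vertices each have degree 3 and induce a cycle, so G is the wheel on 5 vertices with hub 2. With the hub fixed, the remaining symmetry is that of the rim cycle C_4, giving the dihedral group D_4.

8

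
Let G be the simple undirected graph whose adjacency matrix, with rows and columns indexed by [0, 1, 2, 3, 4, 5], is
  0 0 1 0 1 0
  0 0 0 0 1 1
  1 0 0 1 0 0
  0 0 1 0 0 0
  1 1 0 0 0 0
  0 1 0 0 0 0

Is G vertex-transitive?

Automorphisms preserve degree, but G has vertices of degree 1 and vertices of degree 2; no automorphism maps one to the other, so G is not vertex-transitive.

No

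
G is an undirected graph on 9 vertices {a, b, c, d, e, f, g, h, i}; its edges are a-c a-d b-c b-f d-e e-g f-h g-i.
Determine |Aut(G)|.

The degree sequence is [2, 2, 2, 2, 2, 2, 2, 1, 1]; the two degree-1 vertices h and i are the ends of a path, so G = P_9. The only nontrivial automorphism of a path is the end-to-end reflection, so Aut(G) ≅ Z_2.

2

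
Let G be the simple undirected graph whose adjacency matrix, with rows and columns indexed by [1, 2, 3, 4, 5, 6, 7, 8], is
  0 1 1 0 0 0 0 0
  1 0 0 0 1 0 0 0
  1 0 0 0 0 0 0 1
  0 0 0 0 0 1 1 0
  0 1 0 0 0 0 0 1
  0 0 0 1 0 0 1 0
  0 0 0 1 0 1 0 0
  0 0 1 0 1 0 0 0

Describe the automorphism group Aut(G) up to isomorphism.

D_3 × D_5

G has two connected components, {1, 2, 3, 5, 8} and {4, 6, 7}; each is 2-regular, so G = C_5 ⊔ C_3. The components are non-isomorphic (different sizes), so Aut(G) = Aut(C_3) × Aut(C_5) = D_3 × D_5 of order 6·10 = 60.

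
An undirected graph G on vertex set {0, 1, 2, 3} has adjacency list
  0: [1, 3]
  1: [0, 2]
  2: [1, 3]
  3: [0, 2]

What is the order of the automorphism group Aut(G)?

G is 2-regular and bipartite with parts {0, 2} and {1, 3} (each part is independent and every cross-pair is an edge), so G = K_{2,2}. Each part can be permuted independently (S_2 × S_2) and the two equal-size parts can also be swapped, giving (S_2 × S_2) ⋊ Z_2 of order 2·(2!)² = 8.

8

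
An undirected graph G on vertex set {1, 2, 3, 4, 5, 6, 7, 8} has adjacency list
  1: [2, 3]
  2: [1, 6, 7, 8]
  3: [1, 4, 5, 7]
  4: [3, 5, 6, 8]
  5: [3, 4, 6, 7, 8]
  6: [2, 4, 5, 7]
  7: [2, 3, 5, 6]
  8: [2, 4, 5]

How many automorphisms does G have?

1

The degree sequence is [2, 4, 4, 4, 5, 4, 4, 3]. Checking the degree-preserving permutations of the vertex set shows that none except the identity preserves every edge, so Aut(G) is trivial.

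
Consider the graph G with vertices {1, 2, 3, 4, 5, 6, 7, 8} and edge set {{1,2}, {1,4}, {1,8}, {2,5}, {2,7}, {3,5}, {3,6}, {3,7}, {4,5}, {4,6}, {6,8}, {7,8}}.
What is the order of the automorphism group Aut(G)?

G is 3-regular and bipartite on 2^3 = 8 vertices with girth 4; it is the hypercube graph Q_3. The symmetry group of the 3-cube is the hyperoctahedral group B_3 = Z_2 ≀ S_3, of order 2^3·3! = 48.

48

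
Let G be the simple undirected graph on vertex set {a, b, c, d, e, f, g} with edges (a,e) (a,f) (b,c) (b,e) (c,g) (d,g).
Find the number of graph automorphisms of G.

The degree sequence is [2, 2, 2, 1, 2, 1, 2]; the two degree-1 vertices d and f are the ends of a path, so G = P_7. A path has exactly one nontrivial symmetry — reversal — giving Aut(G) of order 2.

2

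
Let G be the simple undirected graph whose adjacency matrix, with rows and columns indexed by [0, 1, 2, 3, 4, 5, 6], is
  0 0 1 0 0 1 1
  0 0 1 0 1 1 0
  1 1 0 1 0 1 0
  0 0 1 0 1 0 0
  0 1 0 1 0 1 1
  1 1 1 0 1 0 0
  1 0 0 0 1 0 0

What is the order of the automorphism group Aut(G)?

1

Degrees alone do not determine every vertex (e.g. 0 and 1 both have degree 3), but their neighbour-degree multisets differ: N(0) has degrees [2, 4, 4] while N(1) has degrees [4, 4, 4]. Repeating this refinement separates all vertices, so the only automorphism is the identity.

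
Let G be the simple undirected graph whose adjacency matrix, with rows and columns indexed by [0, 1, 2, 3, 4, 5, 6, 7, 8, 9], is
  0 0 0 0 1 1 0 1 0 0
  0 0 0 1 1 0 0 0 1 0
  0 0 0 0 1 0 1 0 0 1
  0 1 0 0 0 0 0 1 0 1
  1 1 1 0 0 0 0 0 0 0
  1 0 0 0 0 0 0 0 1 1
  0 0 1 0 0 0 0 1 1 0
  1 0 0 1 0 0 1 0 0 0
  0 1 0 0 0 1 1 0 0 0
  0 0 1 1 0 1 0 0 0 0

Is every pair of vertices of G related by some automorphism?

G is 3-regular on 10 vertices with no triangles and no 4-cycles (girth 5): this is the Petersen graph. It is a classical fact that the Petersen graph has automorphism group S_5 (order 120), arising from its description as the Kneser graph K(5,2). Under this action every vertex can be carried to every other, so G is vertex-transitive.

Yes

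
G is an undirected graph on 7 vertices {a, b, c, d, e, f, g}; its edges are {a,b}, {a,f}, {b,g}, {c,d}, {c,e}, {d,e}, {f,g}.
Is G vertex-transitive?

G has two connected components, {a, b, f, g} and {c, d, e}; each is 2-regular, so G = C_4 ⊔ C_3. The orbit of a under Aut(G) is {a, b, f, g}, which does not contain c, so G is not vertex-transitive.

No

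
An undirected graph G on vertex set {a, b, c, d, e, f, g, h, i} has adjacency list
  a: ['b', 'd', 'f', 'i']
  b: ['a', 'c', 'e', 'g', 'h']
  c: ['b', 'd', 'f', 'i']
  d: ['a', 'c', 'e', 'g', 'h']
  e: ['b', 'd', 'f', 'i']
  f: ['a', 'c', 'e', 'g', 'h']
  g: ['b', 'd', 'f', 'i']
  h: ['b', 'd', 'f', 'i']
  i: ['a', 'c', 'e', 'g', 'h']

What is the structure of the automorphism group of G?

The vertices split by degree into {b, d, f, i} (degree 5) and {a, c, e, g, h} (degree 4); every edge runs between the two parts, so G is the complete bipartite graph K_{4,5}. Automorphisms preserve the bipartition setwise (since the parts differ in size) and act as S_4 × S_5 within it; |Aut| = 2880.

S_4 × S_5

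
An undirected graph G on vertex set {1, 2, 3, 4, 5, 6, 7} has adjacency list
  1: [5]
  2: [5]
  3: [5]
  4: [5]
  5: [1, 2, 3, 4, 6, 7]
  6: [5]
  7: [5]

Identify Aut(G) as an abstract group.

Vertex 5 has degree 6 and every other vertex has degree 1, so G is the star K_{1,6} with centre 5. Any automorphism fixes the centre and permutes the 6 leaves freely, so Aut(G) ≅ S_6 of order 6! = 720.

S_6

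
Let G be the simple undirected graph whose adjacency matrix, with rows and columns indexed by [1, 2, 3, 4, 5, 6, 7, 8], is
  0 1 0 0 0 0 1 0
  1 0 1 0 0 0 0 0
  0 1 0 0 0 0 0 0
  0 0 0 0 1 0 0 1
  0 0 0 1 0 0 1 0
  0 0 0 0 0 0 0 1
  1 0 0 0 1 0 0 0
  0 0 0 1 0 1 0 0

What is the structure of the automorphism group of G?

Z_2

The degree sequence is [2, 2, 1, 2, 2, 1, 2, 2]; the two degree-1 vertices 3 and 6 are the ends of a path, so G = P_8. A path has exactly one nontrivial symmetry — reversal — giving Aut(G) of order 2.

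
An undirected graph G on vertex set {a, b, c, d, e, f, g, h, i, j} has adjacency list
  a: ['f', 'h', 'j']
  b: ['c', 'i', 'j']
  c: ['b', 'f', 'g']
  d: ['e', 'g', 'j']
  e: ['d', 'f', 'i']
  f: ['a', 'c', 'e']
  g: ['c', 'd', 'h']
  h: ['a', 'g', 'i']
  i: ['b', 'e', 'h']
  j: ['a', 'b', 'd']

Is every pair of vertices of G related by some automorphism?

G is 3-regular on 10 vertices with no triangles and no 4-cycles (girth 5): this is the Petersen graph. It is a classical fact that the Petersen graph has automorphism group S_5 (order 120), arising from its description as the Kneser graph K(5,2). Under this action every vertex can be carried to every other, so G is vertex-transitive.

Yes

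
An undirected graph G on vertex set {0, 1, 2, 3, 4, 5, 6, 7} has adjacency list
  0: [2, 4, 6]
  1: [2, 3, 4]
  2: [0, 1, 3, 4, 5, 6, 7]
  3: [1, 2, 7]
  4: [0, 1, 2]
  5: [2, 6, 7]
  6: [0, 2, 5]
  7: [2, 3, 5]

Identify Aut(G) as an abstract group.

Vertex 2 is the unique vertex of degree 7; the remaining 7 vertices each have degree 3 and induce a cycle, so G is the wheel on 8 vertices with hub 2. With the hub fixed, the remaining symmetry is that of the rim cycle C_7, giving the dihedral group D_7.

D_7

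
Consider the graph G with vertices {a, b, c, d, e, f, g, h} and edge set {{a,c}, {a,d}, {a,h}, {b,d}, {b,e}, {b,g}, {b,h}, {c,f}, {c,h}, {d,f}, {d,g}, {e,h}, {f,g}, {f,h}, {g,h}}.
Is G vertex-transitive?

Vertex e is the only vertex of degree 2, so every automorphism fixes it; G is not vertex-transitive.

No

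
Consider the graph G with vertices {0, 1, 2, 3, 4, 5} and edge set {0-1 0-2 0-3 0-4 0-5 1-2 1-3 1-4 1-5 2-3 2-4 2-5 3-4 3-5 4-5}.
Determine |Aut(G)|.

Every vertex has degree 5, so G is the complete graph K_6. Every bijection on the vertex set is an automorphism of K_6; hence Aut(K_6) ≅ S_6, order 720.

720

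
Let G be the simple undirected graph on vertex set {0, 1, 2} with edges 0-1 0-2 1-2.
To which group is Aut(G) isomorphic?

S_3

All 3 vertices are pairwise adjacent: G = K_3. Every bijection on the vertex set is an automorphism of K_3; hence Aut(K_3) ≅ S_3, order 6.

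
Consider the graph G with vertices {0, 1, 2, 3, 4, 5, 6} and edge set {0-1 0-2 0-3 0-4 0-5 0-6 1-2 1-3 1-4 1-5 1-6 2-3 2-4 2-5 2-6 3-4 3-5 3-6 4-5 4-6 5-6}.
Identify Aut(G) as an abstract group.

Every vertex has degree 6, so G is the complete graph K_7. Any permutation of the 7 vertices preserves K_7, so Aut(K_7) = S_7 of order 7! = 5040.

the symmetric group on 7 letters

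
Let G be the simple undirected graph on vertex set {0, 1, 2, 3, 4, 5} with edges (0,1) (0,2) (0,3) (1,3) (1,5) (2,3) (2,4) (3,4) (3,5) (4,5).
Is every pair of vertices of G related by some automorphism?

No

Vertex 3 is the only vertex of degree 5, so every automorphism fixes it; G is not vertex-transitive.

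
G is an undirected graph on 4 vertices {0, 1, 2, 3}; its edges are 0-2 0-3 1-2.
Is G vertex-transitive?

Automorphisms preserve degree, but G has vertices of degree 1 and vertices of degree 2; no automorphism maps one to the other, so G is not vertex-transitive.

No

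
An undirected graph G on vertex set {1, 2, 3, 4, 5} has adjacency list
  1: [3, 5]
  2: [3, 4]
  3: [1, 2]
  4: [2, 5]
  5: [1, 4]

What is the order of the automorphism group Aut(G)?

Every vertex has degree 2 and the graph is connected, so G is the 5-cycle C_5. C_5 has 5 rotations and 5 reflections, so Aut(C_5) ≅ D_5 of order 10.

10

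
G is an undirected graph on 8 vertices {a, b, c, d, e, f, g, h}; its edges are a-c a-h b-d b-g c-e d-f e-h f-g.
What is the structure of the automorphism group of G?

G has two connected components, {b, d, f, g} and {a, c, e, h}; each is 2-regular, so G = C_4 ⊔ C_4. Aut of a disjoint union of two copies of C_4 is the wreath product D_4 ≀ Z_2, of order 2·8² = 128.

D_4 ≀ Z_2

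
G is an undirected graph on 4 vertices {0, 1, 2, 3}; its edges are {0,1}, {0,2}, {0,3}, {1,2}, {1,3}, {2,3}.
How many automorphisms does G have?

Every vertex has degree 3, so G is the complete graph K_4. Every bijection on the vertex set is an automorphism of K_4; hence Aut(K_4) ≅ S_4, order 24.

24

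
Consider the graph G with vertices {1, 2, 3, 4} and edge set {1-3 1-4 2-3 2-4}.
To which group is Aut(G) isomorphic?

G is 2-regular and bipartite on 2^2 = 4 vertices with girth 4; it is the hypercube graph Q_2. Aut(Q_2) consists of the signed permutations of the 2 coordinate axes: 2! permutations times 2^2 sign flips, so |Aut| = 2^2·2! = 8.

the dihedral group of order 8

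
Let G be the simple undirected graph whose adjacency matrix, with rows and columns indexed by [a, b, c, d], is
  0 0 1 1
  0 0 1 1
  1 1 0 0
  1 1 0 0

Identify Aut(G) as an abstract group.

G is 2-regular and bipartite on 2^2 = 4 vertices with girth 4; it is the hypercube graph Q_2. The symmetry group of the 2-cube is the hyperoctahedral group B_2 = Z_2 ≀ S_2, of order 2^2·2! = 8.

the hyperoctahedral group B_2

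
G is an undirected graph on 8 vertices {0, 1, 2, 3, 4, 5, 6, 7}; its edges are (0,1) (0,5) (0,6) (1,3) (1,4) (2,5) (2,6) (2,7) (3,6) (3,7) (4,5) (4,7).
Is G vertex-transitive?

Yes

G is 3-regular and bipartite on 2^3 = 8 vertices with girth 4; it is the hypercube graph Q_3. Aut(Q_3) consists of the signed permutations of the 3 coordinate axes: 3! permutations times 2^3 sign flips, so |Aut| = 2^3·3! = 48. Under this action every vertex can be carried to every other, so G is vertex-transitive.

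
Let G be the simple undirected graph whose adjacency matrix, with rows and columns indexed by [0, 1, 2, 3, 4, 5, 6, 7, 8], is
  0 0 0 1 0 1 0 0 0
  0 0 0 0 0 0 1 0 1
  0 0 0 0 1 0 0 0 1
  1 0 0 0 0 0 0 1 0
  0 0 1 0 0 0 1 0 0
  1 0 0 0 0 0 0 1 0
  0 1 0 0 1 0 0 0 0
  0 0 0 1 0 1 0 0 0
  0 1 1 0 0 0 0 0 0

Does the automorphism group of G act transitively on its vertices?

No

G has two connected components, {1, 2, 4, 6, 8} and {0, 3, 5, 7}; each is 2-regular, so G = C_5 ⊔ C_4. The orbit of 0 under Aut(G) is {0, 3, 5, 7}, which does not contain 1, so G is not vertex-transitive.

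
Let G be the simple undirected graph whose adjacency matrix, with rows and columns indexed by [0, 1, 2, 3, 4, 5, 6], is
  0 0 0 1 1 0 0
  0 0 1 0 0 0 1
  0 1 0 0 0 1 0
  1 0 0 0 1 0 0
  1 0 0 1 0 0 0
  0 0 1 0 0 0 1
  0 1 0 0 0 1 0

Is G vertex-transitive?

G has two connected components, {1, 2, 5, 6} and {0, 3, 4}; each is 2-regular, so G = C_4 ⊔ C_3. The orbit of 0 under Aut(G) is {0, 3, 4}, which does not contain 1, so G is not vertex-transitive.

No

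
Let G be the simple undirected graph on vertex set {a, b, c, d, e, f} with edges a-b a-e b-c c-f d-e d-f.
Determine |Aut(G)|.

12

Every vertex has degree 2 and the graph is connected, so G is the 6-cycle C_6. C_6 has 6 rotations and 6 reflections, so Aut(C_6) ≅ D_6 of order 12.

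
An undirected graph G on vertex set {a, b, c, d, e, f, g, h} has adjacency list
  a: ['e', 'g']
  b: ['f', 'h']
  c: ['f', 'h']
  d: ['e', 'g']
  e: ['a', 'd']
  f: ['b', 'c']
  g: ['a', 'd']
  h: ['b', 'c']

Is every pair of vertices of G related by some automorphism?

G has two connected components, {a, d, e, g} and {b, c, f, h}; each is 2-regular, so G = C_4 ⊔ C_4. With two isomorphic components, Aut(G) = Aut(C_4) ≀ S_2 = (D_4 × D_4) ⋊ Z_2: permute each cycle by D_4, then optionally swap the two cycles. Order 2·(2·4)² = 128. This group acts transitively on the 8 vertices.

Yes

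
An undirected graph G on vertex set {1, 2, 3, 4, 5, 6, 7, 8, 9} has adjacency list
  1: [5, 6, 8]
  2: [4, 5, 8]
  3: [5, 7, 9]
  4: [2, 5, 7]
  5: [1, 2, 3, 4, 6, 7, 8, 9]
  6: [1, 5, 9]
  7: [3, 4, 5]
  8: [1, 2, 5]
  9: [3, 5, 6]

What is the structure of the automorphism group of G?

D_8

Vertex 5 is the unique vertex of degree 8; the remaining 8 vertices each have degree 3 and induce a cycle, so G is the wheel on 9 vertices with hub 5. Every automorphism fixes the hub and acts on the rim 8-cycle, so Aut(G) ≅ Aut(C_8) = D_8 of order 16.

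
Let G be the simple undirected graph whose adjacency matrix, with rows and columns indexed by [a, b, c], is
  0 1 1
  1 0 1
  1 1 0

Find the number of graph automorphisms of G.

6

Every vertex has degree 2, so G is the complete graph K_3. Every bijection on the vertex set is an automorphism of K_3; hence Aut(K_3) ≅ S_3, order 6.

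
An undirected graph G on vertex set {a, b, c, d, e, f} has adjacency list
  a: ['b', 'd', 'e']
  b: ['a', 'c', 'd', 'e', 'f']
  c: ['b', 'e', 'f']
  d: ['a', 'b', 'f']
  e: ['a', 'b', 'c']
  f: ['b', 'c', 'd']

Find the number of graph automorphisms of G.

10

Vertex b is the unique vertex of degree 5; the remaining 5 vertices each have degree 3 and induce a cycle, so G is the wheel on 6 vertices with hub b. With the hub fixed, the remaining symmetry is that of the rim cycle C_5, giving the dihedral group D_5.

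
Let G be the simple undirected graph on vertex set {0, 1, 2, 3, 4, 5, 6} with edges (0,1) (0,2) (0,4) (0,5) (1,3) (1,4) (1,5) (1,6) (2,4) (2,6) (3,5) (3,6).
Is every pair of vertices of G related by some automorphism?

Vertex 0 is the only vertex of degree 4, so every automorphism fixes it; G is not vertex-transitive.

No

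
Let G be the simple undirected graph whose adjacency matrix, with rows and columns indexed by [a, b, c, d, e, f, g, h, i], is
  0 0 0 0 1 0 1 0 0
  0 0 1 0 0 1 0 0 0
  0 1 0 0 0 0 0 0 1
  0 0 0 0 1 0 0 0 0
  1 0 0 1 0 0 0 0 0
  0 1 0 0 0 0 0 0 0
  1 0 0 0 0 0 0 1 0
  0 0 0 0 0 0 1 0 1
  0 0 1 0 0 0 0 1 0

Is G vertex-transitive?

Automorphisms preserve degree, but G has vertices of degree 1 and vertices of degree 2; no automorphism maps one to the other, so G is not vertex-transitive.

No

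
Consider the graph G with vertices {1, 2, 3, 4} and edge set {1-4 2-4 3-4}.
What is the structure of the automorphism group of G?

Vertex 4 has degree 3 and every other vertex has degree 1, so G is the star K_{1,3} with centre 4. The 3 leaves are pairwise interchangeable while the centre is fixed, giving Aut(G) = S_3.

the symmetric group on 3 letters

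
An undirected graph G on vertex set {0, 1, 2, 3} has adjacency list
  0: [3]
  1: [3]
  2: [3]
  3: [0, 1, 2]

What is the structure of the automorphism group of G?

S_3

Vertex 3 has degree 3 and every other vertex has degree 1, so G is the star K_{1,3} with centre 3. Any automorphism fixes the centre and permutes the 3 leaves freely, so Aut(G) ≅ S_3 of order 3! = 6.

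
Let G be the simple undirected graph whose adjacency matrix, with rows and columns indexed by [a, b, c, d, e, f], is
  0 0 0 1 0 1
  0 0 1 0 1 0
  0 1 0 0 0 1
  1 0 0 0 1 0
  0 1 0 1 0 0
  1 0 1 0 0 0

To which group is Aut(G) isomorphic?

D_6

G is 2-regular and connected on 6 vertices, i.e. the cycle C_6. C_6 has 6 rotations and 6 reflections, so Aut(C_6) ≅ D_6 of order 12.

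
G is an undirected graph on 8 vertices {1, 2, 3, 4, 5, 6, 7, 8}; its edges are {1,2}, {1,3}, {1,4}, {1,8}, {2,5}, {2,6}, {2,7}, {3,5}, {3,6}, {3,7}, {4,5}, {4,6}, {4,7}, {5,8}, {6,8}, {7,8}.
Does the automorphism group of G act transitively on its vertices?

Yes

G is 4-regular and bipartite with parts {2, 3, 4, 8} and {1, 5, 6, 7} (each part is independent and every cross-pair is an edge), so G = K_{4,4}. Aut(K_{4,4}) is the wreath product S_4 ≀ Z_2: permute within each part, then optionally swap the parts; |Aut| = 2·(4!)² = 1152. Under this action every vertex can be carried to every other, so G is vertex-transitive.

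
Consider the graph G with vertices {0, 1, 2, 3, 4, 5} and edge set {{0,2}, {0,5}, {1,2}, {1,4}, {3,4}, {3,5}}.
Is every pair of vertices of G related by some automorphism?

Yes

Every vertex has degree 2 and the graph is connected, so G is the 6-cycle C_6. The automorphisms of the 6-cycle are exactly the symmetries of a regular 6-gon: the dihedral group D_6, |D_6| = 12. Under this action every vertex can be carried to every other, so G is vertex-transitive.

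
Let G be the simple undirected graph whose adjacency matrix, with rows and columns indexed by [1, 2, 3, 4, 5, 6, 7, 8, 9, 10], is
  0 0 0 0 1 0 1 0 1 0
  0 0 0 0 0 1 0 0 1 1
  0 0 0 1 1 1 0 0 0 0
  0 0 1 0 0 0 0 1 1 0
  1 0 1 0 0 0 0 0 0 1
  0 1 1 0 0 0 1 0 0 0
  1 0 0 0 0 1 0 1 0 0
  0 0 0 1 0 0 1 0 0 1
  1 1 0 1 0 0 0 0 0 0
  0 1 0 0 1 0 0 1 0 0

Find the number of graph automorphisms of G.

120

G is 3-regular on 10 vertices with no triangles and no 4-cycles (girth 5): this is the Petersen graph. It is a classical fact that the Petersen graph has automorphism group S_5 (order 120), arising from its description as the Kneser graph K(5,2).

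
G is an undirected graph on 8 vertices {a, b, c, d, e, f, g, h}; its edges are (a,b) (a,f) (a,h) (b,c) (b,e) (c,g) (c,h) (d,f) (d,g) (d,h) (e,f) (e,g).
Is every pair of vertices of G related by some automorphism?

Yes

G is 3-regular and bipartite on 2^3 = 8 vertices with girth 4; it is the hypercube graph Q_3. Aut(Q_3) consists of the signed permutations of the 3 coordinate axes: 3! permutations times 2^3 sign flips, so |Aut| = 2^3·3! = 48. Under this action every vertex can be carried to every other, so G is vertex-transitive.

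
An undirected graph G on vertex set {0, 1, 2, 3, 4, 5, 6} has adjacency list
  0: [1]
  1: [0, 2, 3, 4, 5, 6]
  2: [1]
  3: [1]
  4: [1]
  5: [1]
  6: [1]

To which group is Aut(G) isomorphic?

Vertex 1 has degree 6 and every other vertex has degree 1, so G is the star K_{1,6} with centre 1. The 6 leaves are pairwise interchangeable while the centre is fixed, giving Aut(G) = S_6.

S_6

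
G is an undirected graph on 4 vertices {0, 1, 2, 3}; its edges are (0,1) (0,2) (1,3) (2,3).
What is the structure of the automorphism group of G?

(S_2 × S_2) ⋊ Z_2

G is 2-regular and bipartite with parts {0, 3} and {1, 2} (each part is independent and every cross-pair is an edge), so G = K_{2,2}. Each part can be permuted independently (S_2 × S_2) and the two equal-size parts can also be swapped, giving (S_2 × S_2) ⋊ Z_2 of order 2·(2!)² = 8.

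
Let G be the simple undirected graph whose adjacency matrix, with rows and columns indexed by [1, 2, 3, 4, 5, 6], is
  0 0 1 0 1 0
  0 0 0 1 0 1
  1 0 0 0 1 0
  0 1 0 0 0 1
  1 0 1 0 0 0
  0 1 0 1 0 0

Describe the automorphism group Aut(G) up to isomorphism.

(D_3 × D_3) ⋊ Z_2

G has two connected components, {2, 4, 6} and {1, 3, 5}; each is 2-regular, so G = C_3 ⊔ C_3. With two isomorphic components, Aut(G) = Aut(C_3) ≀ S_2 = (D_3 × D_3) ⋊ Z_2: permute each cycle by D_3, then optionally swap the two cycles. Order 2·(2·3)² = 72.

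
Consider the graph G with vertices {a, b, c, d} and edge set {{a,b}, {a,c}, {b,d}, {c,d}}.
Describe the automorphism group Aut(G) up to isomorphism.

G is 2-regular and bipartite on 2^2 = 4 vertices with girth 4; it is the hypercube graph Q_2. The symmetry group of the 2-cube is the hyperoctahedral group B_2 = Z_2 ≀ S_2, of order 2^2·2! = 8.

Z_2^2 ⋊ S_2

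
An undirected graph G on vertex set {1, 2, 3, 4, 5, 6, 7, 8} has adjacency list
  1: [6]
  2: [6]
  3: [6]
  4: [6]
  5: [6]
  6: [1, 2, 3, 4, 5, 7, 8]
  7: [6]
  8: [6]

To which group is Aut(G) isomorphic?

Vertex 6 has degree 7 and every other vertex has degree 1, so G is the star K_{1,7} with centre 6. Any automorphism fixes the centre and permutes the 7 leaves freely, so Aut(G) ≅ S_7 of order 7! = 5040.

S_7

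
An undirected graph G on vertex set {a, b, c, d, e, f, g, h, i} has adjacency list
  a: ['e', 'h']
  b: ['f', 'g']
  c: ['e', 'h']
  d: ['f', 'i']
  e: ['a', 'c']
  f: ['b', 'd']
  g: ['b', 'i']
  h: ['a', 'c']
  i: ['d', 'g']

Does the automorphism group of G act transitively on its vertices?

G has two connected components, {b, d, f, g, i} and {a, c, e, h}; each is 2-regular, so G = C_5 ⊔ C_4. The orbit of a under Aut(G) is {a, c, e, h}, which does not contain b, so G is not vertex-transitive.

No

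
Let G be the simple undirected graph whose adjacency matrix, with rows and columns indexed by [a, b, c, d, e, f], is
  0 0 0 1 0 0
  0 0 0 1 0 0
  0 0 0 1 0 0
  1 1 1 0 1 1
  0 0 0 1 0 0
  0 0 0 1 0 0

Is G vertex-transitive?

No

Vertex d is the only vertex of degree 5, so every automorphism fixes it; G is not vertex-transitive.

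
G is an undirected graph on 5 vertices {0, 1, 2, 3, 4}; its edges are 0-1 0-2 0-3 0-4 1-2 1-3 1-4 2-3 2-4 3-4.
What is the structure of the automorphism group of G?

the symmetric group on 5 letters

All 5 vertices are pairwise adjacent: G = K_5. Any permutation of the 5 vertices preserves K_5, so Aut(K_5) = S_5 of order 5! = 120.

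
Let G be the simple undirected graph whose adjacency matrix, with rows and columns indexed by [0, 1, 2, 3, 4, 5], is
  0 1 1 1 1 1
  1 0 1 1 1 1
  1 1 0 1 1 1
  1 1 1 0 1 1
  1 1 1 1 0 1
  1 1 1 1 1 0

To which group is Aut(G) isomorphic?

Every vertex has degree 5, so G is the complete graph K_6. Any permutation of the 6 vertices preserves K_6, so Aut(K_6) = S_6 of order 6! = 720.

S_6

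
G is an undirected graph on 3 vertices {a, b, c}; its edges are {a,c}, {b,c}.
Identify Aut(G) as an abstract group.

Z_2

The degree sequence is [1, 1, 2]; the two degree-1 vertices a and b are the ends of a path, so G = P_3. A path has exactly one nontrivial symmetry — reversal — giving Aut(G) of order 2.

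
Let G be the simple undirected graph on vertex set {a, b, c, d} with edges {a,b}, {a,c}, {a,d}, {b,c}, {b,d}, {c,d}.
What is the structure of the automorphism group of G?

the symmetric group on 4 letters

Every vertex has degree 3, so G is the complete graph K_4. Any permutation of the 4 vertices preserves K_4, so Aut(K_4) = S_4 of order 4! = 24.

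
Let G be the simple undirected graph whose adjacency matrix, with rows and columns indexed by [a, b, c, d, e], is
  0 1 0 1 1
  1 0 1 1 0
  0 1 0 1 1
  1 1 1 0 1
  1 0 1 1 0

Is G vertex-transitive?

No

Vertex d is the only vertex of degree 4, so every automorphism fixes it; G is not vertex-transitive.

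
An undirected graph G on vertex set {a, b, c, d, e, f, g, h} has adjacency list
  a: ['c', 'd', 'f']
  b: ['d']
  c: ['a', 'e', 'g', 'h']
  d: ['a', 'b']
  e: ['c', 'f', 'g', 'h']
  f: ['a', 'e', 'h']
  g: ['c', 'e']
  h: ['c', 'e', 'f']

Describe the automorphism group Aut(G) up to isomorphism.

{e}

The degree sequence is [3, 1, 4, 2, 4, 3, 2, 3]. Checking the degree-preserving permutations of the vertex set shows that none except the identity preserves every edge, so Aut(G) is trivial.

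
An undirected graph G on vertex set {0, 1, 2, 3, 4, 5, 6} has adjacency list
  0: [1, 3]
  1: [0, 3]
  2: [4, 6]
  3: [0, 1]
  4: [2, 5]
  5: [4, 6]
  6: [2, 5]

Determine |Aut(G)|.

48

G has two connected components, {2, 4, 5, 6} and {0, 1, 3}; each is 2-regular, so G = C_4 ⊔ C_3. The components are non-isomorphic (different sizes), so Aut(G) = Aut(C_3) × Aut(C_4) = D_3 × D_4 of order 6·8 = 48.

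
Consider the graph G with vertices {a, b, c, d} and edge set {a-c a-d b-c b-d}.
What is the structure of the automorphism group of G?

D_4

G is 2-regular and connected on 4 vertices, i.e. the cycle C_4. C_4 has 4 rotations and 4 reflections, so Aut(C_4) ≅ D_4 of order 8.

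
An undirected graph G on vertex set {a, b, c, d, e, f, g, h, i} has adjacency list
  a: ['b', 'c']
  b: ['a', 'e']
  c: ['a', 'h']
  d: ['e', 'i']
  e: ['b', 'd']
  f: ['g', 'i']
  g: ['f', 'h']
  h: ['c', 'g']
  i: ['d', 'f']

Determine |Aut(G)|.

Every vertex has degree 2 and the graph is connected, so G is the 9-cycle C_9. The automorphisms of the 9-cycle are exactly the symmetries of a regular 9-gon: the dihedral group D_9, |D_9| = 18.

18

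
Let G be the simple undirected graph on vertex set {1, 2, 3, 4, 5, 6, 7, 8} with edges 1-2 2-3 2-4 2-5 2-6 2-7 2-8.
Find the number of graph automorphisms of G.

Vertex 2 has degree 7 and every other vertex has degree 1, so G is the star K_{1,7} with centre 2. The 7 leaves are pairwise interchangeable while the centre is fixed, giving Aut(G) = S_7.

5040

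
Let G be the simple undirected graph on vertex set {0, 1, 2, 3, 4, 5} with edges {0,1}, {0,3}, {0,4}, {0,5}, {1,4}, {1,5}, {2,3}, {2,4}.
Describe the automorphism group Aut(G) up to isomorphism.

The degree sequence is [4, 3, 2, 2, 3, 2]. Checking the degree-preserving permutations of the vertex set shows that none except the identity preserves every edge, so Aut(G) is trivial.

{e}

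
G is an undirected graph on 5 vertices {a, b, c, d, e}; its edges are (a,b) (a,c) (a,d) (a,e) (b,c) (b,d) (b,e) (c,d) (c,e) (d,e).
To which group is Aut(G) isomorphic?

S_5

Every vertex has degree 4, so G is the complete graph K_5. Any permutation of the 5 vertices preserves K_5, so Aut(K_5) = S_5 of order 5! = 120.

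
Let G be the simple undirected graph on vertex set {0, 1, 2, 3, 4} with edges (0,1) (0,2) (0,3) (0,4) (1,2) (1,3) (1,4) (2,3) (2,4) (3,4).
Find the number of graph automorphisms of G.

Every vertex has degree 4, so G is the complete graph K_5. Every bijection on the vertex set is an automorphism of K_5; hence Aut(K_5) ≅ S_5, order 120.

120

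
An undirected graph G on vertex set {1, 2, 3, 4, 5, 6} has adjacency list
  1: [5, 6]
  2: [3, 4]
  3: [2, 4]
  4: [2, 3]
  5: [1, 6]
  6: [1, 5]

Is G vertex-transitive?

G has two connected components, {2, 3, 4} and {1, 5, 6}; each is 2-regular, so G = C_3 ⊔ C_3. Aut of a disjoint union of two copies of C_3 is the wreath product D_3 ≀ Z_2, of order 2·6² = 72. Under this action every vertex can be carried to every other, so G is vertex-transitive.

Yes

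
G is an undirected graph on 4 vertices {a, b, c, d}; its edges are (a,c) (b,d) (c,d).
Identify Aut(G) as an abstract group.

C_2

The degree sequence is [1, 1, 2, 2]; the two degree-1 vertices a and b are the ends of a path, so G = P_4. The only nontrivial automorphism of a path is the end-to-end reflection, so Aut(G) ≅ Z_2.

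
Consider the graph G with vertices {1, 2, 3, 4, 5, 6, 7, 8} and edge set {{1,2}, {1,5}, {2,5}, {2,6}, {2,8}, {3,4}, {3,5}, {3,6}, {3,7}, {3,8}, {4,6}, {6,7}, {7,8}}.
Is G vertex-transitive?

No

Vertex 3 is the only vertex of degree 5, so every automorphism fixes it; G is not vertex-transitive.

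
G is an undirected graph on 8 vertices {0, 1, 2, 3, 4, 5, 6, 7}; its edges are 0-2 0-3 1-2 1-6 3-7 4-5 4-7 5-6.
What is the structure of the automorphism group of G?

D_8

Every vertex has degree 2 and the graph is connected, so G is the 8-cycle C_8. C_8 has 8 rotations and 8 reflections, so Aut(C_8) ≅ D_8 of order 16.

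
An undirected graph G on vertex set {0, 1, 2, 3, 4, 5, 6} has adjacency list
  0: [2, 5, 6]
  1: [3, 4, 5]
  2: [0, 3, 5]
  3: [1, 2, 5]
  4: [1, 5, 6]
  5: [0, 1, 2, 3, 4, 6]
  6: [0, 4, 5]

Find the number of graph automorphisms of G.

12

Vertex 5 is the unique vertex of degree 6; the remaining 6 vertices each have degree 3 and induce a cycle, so G is the wheel on 7 vertices with hub 5. With the hub fixed, the remaining symmetry is that of the rim cycle C_6, giving the dihedral group D_6.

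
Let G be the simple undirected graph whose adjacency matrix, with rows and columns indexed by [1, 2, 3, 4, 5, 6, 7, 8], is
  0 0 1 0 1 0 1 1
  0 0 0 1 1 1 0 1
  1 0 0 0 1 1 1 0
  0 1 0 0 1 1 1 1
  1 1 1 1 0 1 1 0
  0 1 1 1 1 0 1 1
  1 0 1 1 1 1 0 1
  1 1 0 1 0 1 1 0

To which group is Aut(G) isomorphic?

1

The degree sequence is [4, 4, 4, 5, 6, 6, 6, 5]. Checking the degree-preserving permutations of the vertex set shows that none except the identity preserves every edge, so Aut(G) is trivial.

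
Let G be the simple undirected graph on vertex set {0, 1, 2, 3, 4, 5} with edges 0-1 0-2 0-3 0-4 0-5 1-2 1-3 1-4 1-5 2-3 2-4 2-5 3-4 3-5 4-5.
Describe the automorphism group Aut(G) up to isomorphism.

All 6 vertices are pairwise adjacent: G = K_6. Any permutation of the 6 vertices preserves K_6, so Aut(K_6) = S_6 of order 6! = 720.

the symmetric group on 6 letters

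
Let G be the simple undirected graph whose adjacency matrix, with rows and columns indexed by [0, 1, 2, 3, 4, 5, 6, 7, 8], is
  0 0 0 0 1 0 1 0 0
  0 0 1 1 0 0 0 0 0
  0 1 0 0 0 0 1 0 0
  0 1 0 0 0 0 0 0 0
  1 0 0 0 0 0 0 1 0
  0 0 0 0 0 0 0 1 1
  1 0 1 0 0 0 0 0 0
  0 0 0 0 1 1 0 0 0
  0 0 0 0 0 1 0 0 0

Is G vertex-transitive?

Automorphisms preserve degree, but G has vertices of degree 1 and vertices of degree 2; no automorphism maps one to the other, so G is not vertex-transitive.

No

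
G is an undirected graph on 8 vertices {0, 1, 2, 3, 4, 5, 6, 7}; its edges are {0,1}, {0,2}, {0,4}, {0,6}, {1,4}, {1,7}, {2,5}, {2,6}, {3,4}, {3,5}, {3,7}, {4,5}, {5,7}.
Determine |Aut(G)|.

The degree sequence is [4, 3, 3, 3, 4, 4, 2, 3]. Checking the degree-preserving permutations of the vertex set shows that none except the identity preserves every edge, so Aut(G) is trivial.

1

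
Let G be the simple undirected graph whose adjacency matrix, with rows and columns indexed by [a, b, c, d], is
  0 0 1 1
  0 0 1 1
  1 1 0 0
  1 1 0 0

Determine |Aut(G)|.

G is 2-regular and bipartite on 2^2 = 4 vertices with girth 4; it is the hypercube graph Q_2. The symmetry group of the 2-cube is the hyperoctahedral group B_2 = Z_2 ≀ S_2, of order 2^2·2! = 8.

8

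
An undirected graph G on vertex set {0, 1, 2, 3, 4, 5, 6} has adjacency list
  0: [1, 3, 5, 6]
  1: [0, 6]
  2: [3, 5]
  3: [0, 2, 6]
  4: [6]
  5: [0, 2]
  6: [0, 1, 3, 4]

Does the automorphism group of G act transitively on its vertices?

Vertex 3 is the only vertex of degree 3, so every automorphism fixes it; G is not vertex-transitive.

No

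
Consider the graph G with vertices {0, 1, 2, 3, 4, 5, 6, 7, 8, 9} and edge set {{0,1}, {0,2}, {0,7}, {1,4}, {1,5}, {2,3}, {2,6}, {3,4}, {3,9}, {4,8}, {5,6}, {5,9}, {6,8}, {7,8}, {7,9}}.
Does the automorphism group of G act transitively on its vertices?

Yes

G is 3-regular on 10 vertices with no triangles and no 4-cycles (girth 5): this is the Petersen graph. It is a classical fact that the Petersen graph has automorphism group S_5 (order 120), arising from its description as the Kneser graph K(5,2). This group acts transitively on the 10 vertices.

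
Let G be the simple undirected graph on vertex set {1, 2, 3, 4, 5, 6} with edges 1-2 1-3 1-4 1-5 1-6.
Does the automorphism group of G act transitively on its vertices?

Vertex 1 is the only vertex of degree 5, so every automorphism fixes it; G is not vertex-transitive.

No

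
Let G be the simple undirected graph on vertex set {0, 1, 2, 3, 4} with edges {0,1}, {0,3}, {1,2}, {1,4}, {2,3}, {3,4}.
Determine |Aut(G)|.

12

The vertices split by degree into {1, 3} (degree 3) and {0, 2, 4} (degree 2); every edge runs between the two parts, so G is the complete bipartite graph K_{2,3}. The parts have unequal sizes, so no automorphism swaps them; each part is permuted independently, giving S_3 × S_2 of order 3!·2! = 12.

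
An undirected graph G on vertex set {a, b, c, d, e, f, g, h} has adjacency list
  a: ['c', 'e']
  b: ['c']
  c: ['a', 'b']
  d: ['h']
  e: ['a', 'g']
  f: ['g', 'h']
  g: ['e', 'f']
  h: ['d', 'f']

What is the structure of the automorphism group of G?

The degree sequence is [2, 1, 2, 1, 2, 2, 2, 2]; the two degree-1 vertices b and d are the ends of a path, so G = P_8. A path has exactly one nontrivial symmetry — reversal — giving Aut(G) of order 2.

Z_2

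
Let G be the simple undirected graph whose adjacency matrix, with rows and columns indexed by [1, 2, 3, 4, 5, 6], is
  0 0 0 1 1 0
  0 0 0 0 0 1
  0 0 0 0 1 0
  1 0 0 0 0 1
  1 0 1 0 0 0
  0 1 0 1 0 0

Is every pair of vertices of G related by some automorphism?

No

Automorphisms preserve degree, but G has vertices of degree 1 and vertices of degree 2; no automorphism maps one to the other, so G is not vertex-transitive.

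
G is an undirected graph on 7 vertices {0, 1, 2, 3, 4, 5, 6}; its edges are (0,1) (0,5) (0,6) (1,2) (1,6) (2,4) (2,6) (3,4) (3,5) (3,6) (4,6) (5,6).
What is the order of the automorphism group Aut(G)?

Vertex 6 is the unique vertex of degree 6; the remaining 6 vertices each have degree 3 and induce a cycle, so G is the wheel on 7 vertices with hub 6. Every automorphism fixes the hub and acts on the rim 6-cycle, so Aut(G) ≅ Aut(C_6) = D_6 of order 12.

12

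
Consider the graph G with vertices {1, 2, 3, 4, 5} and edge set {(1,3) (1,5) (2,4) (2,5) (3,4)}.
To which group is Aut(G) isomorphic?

the dihedral group of order 10

Every vertex has degree 2 and the graph is connected, so G is the 5-cycle C_5. The automorphisms of the 5-cycle are exactly the symmetries of a regular 5-gon: the dihedral group D_5, |D_5| = 10.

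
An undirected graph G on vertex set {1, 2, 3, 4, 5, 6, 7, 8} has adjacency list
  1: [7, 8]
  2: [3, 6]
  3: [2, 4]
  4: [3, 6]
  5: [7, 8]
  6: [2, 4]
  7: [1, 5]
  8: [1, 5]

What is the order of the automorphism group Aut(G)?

128

G has two connected components, {2, 3, 4, 6} and {1, 5, 7, 8}; each is 2-regular, so G = C_4 ⊔ C_4. Aut of a disjoint union of two copies of C_4 is the wreath product D_4 ≀ Z_2, of order 2·8² = 128.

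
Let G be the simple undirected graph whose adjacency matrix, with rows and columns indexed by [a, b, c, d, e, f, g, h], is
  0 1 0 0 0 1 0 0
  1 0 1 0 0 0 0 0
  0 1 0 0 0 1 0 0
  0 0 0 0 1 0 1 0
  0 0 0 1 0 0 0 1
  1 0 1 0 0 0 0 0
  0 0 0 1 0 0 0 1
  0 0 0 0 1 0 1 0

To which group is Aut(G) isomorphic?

(D_4 × D_4) ⋊ Z_2

G has two connected components, {a, b, c, f} and {d, e, g, h}; each is 2-regular, so G = C_4 ⊔ C_4. Aut of a disjoint union of two copies of C_4 is the wreath product D_4 ≀ Z_2, of order 2·8² = 128.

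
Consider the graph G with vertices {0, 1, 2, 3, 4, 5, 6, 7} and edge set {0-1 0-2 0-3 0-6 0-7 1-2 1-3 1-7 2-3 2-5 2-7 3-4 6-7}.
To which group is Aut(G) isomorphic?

Degrees alone do not determine every vertex (e.g. 0 and 2 both have degree 5), but their neighbour-degree multisets differ: N(0) has degrees [2, 4, 4, 4, 5] while N(2) has degrees [1, 4, 4, 4, 5]. Repeating this refinement separates all vertices, so the only automorphism is the identity.

1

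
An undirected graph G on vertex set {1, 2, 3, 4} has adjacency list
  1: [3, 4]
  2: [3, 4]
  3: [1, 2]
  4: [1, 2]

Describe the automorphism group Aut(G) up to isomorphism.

Z_2^2 ⋊ S_2

G is 2-regular and bipartite on 2^2 = 4 vertices with girth 4; it is the hypercube graph Q_2. Aut(Q_2) consists of the signed permutations of the 2 coordinate axes: 2! permutations times 2^2 sign flips, so |Aut| = 2^2·2! = 8.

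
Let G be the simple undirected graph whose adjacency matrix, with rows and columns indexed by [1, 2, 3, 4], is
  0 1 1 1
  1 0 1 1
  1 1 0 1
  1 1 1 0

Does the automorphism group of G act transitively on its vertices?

Yes

Every vertex has degree 3, so G is the complete graph K_4. Every bijection on the vertex set is an automorphism of K_4; hence Aut(K_4) ≅ S_4, order 24. This group acts transitively on the 4 vertices.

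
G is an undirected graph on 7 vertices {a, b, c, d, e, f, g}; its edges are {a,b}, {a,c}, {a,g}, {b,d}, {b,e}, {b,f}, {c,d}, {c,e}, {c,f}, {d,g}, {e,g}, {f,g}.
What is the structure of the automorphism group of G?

S_3 × S_4

The vertices split by degree into {b, c, g} (degree 4) and {a, d, e, f} (degree 3); every edge runs between the two parts, so G is the complete bipartite graph K_{3,4}. The parts have unequal sizes, so no automorphism swaps them; each part is permuted independently, giving S_3 × S_4 of order 3!·4! = 144.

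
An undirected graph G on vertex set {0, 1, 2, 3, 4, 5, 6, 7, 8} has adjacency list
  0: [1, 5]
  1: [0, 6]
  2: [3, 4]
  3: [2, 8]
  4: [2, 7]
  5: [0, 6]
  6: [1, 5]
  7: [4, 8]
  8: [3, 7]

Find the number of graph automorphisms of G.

80

G has two connected components, {2, 3, 4, 7, 8} and {0, 1, 5, 6}; each is 2-regular, so G = C_5 ⊔ C_4. No automorphism exchanges components of different sizes, hence Aut(G) is the direct product D_4 × D_5, order 80.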